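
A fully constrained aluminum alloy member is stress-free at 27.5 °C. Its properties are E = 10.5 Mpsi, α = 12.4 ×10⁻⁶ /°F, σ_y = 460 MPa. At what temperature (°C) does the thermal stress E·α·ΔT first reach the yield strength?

E = 10.5 Mpsi = 72.39 GPa.
α = 12.4×10⁻⁶/°F × 9/5 = 22.3×10⁻⁶/K.
E·α·ΔT = 460.0 MPa ⇒ ΔT = 460.0 / (72.39×10³ × 22.3×10⁻⁶) = 284.7 K.
T = 27.5 + 284.7 = 312.2 °C.

312 °C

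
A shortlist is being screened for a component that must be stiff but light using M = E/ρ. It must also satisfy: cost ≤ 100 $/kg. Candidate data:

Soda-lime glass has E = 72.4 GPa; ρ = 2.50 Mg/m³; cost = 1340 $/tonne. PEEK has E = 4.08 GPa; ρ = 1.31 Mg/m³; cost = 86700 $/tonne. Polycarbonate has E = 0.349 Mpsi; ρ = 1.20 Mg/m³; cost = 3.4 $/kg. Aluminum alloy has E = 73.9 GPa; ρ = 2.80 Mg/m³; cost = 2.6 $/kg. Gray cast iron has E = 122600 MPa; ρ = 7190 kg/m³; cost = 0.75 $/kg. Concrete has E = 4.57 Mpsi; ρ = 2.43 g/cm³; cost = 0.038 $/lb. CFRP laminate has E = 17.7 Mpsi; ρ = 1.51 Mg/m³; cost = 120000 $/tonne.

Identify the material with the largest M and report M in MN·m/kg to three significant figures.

Screen on constraints: cost ≤ 100 $/kg. Survivors: soda-lime glass, PEEK, polycarbonate, aluminum alloy, gray cast iron, concrete.
In SI units:
  soda-lime glass: E = 72.40 GPa, ρ = 2500 kg/m³
  PEEK: E = 4.080 GPa, ρ = 1310 kg/m³
  polycarbonate: E = 2.406 GPa, ρ = 1200 kg/m³
  aluminum alloy: E = 73.90 GPa, ρ = 2800 kg/m³
  gray cast iron: E = 122.6 GPa, ρ = 7190 kg/m³
  concrete: E = 31.51 GPa, ρ = 2430 kg/m³
  soda-lime glass: M = 29.0 MN·m/kg
  aluminum alloy: M = 26.4 MN·m/kg
  gray cast iron: M = 17.1 MN·m/kg
  concrete: M = 13.0 MN·m/kg
  PEEK: M = 3.11 MN·m/kg
  polycarbonate: M = 2.01 MN·m/kg
Soda-lime glass has the largest M.

soda-lime glass, M = 29.0 MN·m/kg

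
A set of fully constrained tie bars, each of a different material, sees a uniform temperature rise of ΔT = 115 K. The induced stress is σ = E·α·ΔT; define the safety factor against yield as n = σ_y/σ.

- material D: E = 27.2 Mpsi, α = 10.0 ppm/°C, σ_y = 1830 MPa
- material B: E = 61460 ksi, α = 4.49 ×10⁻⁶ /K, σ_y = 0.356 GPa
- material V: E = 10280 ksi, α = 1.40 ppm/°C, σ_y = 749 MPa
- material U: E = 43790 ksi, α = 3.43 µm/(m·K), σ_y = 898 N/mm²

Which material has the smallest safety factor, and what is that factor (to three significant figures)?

material B, n = 1.63

With everything in SI (GPa, ×10⁻⁶/K, MPa):
  material D: E = 187.5, α = 10.0, σ_y = 1830 → σ = 216 MPa, n = 8.49
  material B: E = 423.8, α = 4.49, σ_y = 356.0 → σ = 219 MPa, n = 1.63
  material V: E = 70.88, α = 1.40, σ_y = 749.0 → σ = 11.4 MPa, n = 65.6
  material U: E = 301.9, α = 3.43, σ_y = 898.0 → σ = 119 MPa, n = 7.54
Smallest n: material B with n = 1.63.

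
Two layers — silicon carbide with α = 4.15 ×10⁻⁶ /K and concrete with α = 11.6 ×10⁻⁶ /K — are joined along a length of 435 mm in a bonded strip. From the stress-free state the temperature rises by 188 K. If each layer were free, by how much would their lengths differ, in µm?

Δα = |4.15 − 11.6|×10⁻⁶/K = 7.45×10⁻⁶/K.
ΔL_mismatch = Δα·L·ΔT = 7.45×10⁻⁶ × 435.0 mm × 188.0 K = 609 µm.

609 µm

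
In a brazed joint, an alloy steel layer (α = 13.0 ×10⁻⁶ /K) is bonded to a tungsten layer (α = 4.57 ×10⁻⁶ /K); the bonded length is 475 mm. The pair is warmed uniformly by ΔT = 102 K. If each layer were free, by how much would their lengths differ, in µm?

408 µm

Δα = |13.0 − 4.57|×10⁻⁶/K = 8.43×10⁻⁶/K.
ΔL_mismatch = Δα·L·ΔT = 8.43×10⁻⁶ × 475.0 mm × 102.0 K = 408 µm.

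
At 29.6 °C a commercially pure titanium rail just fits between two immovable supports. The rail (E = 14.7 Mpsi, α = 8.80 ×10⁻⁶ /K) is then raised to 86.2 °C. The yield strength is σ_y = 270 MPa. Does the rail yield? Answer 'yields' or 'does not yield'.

does not yield

E = 14.7 Mpsi = 101.4 GPa.
ΔT = 56.60 K. Constrained thermal stress σ = E·α·ΔT = 101.4×10³ MPa × 8.80×10⁻⁶ × 56.60 = 50.5 MPa (compressive).
Compare to σ_y = 270 MPa: σ < σ_y, so it does not yield.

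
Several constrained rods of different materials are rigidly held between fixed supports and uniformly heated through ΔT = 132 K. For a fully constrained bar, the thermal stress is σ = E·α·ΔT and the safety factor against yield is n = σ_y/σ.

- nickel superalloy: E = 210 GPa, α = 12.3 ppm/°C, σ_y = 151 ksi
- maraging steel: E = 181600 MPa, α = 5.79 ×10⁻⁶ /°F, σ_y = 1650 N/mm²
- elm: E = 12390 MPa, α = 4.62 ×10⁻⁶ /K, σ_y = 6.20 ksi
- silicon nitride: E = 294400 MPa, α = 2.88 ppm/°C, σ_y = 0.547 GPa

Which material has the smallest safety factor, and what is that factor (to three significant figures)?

With everything in SI (GPa, ×10⁻⁶/K, MPa):
  nickel superalloy: E = 210.0, α = 12.3, σ_y = 1041 → σ = 341 MPa, n = 3.05
  maraging steel: E = 181.6, α = 10.4, σ_y = 1650 → σ = 250 MPa, n = 6.60
  elm: E = 12.39, α = 4.62, σ_y = 42.75 → σ = 7.56 MPa, n = 5.66
  silicon nitride: E = 294.4, α = 2.88, σ_y = 547.0 → σ = 112 MPa, n = 4.89
The minimum is nickel superalloy at n = 3.05.

nickel superalloy, n = 3.05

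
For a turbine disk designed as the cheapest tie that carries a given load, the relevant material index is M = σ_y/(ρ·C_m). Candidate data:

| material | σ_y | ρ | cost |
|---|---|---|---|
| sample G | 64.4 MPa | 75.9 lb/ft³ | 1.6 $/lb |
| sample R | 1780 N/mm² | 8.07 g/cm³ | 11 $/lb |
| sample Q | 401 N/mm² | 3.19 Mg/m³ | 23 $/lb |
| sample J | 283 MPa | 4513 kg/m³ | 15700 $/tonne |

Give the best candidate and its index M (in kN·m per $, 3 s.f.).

sample G, M = 15.0 kN·m per $

Normalizing units and computing the index:
  sample G: σ_y = 64.40 MPa, ρ = 1216 kg/m³, cost = 3.527 $/kg
  sample R: σ_y = 1780 MPa, ρ = 8070 kg/m³, cost = 24.25 $/kg
  sample Q: σ_y = 401.0 MPa, ρ = 3190 kg/m³, cost = 50.71 $/kg
  sample J: σ_y = 283.0 MPa, ρ = 4513 kg/m³, cost = 15.70 $/kg
  sample G: M = 15.0 kN·m per $
  sample R: M = 9.10 kN·m per $
  sample J: M = 3.99 kN·m per $
  sample Q: M = 2.48 kN·m per $
Sample G ranks first.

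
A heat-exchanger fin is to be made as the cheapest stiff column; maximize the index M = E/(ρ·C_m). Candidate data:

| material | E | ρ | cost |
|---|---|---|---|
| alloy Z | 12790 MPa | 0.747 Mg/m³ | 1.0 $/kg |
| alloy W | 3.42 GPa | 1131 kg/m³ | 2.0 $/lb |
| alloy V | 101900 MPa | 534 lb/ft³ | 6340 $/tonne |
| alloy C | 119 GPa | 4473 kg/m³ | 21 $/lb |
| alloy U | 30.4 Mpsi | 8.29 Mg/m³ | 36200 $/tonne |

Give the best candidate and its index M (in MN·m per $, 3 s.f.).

Convert each candidate to consistent units, then evaluate M:
  alloy Z: E = 12.79 GPa, ρ = 747.0 kg/m³, cost = 1.000 $/kg
  alloy W: E = 3.420 GPa, ρ = 1131 kg/m³, cost = 4.409 $/kg
  alloy V: E = 101.9 GPa, ρ = 8554 kg/m³, cost = 6.340 $/kg
  alloy C: E = 119.0 GPa, ρ = 4473 kg/m³, cost = 46.30 $/kg
  alloy U: E = 209.6 GPa, ρ = 8290 kg/m³, cost = 36.20 $/kg
  alloy Z: M = 17.1 MN·m per $
  alloy V: M = 1.88 MN·m per $
  alloy U: M = 0.698 MN·m per $
  alloy W: M = 0.686 MN·m per $
  alloy C: M = 0.575 MN·m per $
Alloy Z ranks first.

alloy Z, M = 17.1 MN·m per $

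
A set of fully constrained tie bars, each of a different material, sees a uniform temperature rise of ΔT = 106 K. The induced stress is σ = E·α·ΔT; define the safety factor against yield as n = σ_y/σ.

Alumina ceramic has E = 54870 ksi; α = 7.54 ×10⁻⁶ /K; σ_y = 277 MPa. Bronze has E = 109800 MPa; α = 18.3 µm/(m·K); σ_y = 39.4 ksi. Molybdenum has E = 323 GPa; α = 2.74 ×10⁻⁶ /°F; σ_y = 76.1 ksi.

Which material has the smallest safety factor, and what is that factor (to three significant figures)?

alumina ceramic, n = 0.916

Per material, after unit conversion:
  alumina ceramic: E = 378.3, α = 7.54, σ_y = 277.0 → σ = 302 MPa, n = 0.916
  bronze: E = 109.8, α = 18.3, σ_y = 271.7 → σ = 213 MPa, n = 1.28
  molybdenum: E = 323.0, α = 4.93, σ_y = 524.7 → σ = 169 MPa, n = 3.11
Smallest n: alumina ceramic with n = 0.916.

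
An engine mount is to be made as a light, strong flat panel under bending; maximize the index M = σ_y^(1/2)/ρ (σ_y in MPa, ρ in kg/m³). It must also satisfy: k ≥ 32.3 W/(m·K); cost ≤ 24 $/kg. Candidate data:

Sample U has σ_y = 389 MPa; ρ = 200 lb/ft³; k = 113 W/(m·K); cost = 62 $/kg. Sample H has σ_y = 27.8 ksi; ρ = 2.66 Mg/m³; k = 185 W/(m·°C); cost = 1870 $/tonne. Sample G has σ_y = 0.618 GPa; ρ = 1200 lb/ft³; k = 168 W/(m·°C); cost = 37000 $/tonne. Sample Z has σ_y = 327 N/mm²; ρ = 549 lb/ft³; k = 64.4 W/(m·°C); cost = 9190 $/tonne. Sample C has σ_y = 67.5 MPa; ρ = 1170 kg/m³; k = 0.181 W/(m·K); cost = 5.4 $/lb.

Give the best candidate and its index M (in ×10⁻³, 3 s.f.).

sample H, M = 5.20×10⁻³

Screen on constraints: k ≥ 32.3 W/(m·K); cost ≤ 24 $/kg. Survivors: sample H, sample Z.
In SI units:
  sample H: σ_y = 191.7 MPa, ρ = 2660 kg/m³
  sample Z: σ_y = 327.0 MPa, ρ = 8794 kg/m³
  sample H: M = 5.20×10⁻³
  sample Z: M = 2.06×10⁻³
Highest index: sample H.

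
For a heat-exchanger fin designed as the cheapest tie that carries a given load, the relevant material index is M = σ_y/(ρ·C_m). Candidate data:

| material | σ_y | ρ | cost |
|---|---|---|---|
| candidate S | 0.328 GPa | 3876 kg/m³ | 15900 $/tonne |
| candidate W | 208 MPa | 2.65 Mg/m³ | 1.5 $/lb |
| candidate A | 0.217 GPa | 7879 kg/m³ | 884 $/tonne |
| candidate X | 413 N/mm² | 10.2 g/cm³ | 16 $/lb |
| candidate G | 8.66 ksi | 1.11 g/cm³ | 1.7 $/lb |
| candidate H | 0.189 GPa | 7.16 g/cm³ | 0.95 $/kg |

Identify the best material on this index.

Convert each candidate to consistent units, then evaluate M:
  candidate S: σ_y = 328.0 MPa, ρ = 3876 kg/m³, cost = 15.90 $/kg
  candidate W: σ_y = 208.0 MPa, ρ = 2650 kg/m³, cost = 3.307 $/kg
  candidate A: σ_y = 217.0 MPa, ρ = 7879 kg/m³, cost = 0.8840 $/kg
  candidate X: σ_y = 413.0 MPa, ρ = 10200 kg/m³, cost = 35.27 $/kg
  candidate G: σ_y = 59.71 MPa, ρ = 1110 kg/m³, cost = 3.748 $/kg
  candidate H: σ_y = 189.0 MPa, ρ = 7160 kg/m³, cost = 0.9500 $/kg
  candidate A: M = 31.2 kN·m per $
  candidate H: M = 27.8 kN·m per $
  candidate W: M = 23.7 kN·m per $
  candidate G: M = 14.4 kN·m per $
  candidate S: M = 5.32 kN·m per $
  candidate X: M = 1.15 kN·m per $
Candidate A has the largest M.

candidate A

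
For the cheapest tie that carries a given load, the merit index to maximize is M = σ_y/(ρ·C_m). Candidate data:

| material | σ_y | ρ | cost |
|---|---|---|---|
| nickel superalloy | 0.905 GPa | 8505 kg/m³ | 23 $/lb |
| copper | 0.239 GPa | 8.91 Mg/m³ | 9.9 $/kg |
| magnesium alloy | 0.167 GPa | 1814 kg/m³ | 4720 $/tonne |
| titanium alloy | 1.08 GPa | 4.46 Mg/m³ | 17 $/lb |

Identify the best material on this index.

magnesium alloy

In SI units:
  nickel superalloy: σ_y = 905.0 MPa, ρ = 8505 kg/m³, cost = 50.71 $/kg
  copper: σ_y = 239.0 MPa, ρ = 8910 kg/m³, cost = 9.900 $/kg
  magnesium alloy: σ_y = 167.0 MPa, ρ = 1814 kg/m³, cost = 4.720 $/kg
  titanium alloy: σ_y = 1080 MPa, ρ = 4460 kg/m³, cost = 37.48 $/kg
  magnesium alloy: M = 19.5 kN·m per $
  titanium alloy: M = 6.46 kN·m per $
  copper: M = 2.71 kN·m per $
  nickel superalloy: M = 2.10 kN·m per $
Magnesium alloy ranks first.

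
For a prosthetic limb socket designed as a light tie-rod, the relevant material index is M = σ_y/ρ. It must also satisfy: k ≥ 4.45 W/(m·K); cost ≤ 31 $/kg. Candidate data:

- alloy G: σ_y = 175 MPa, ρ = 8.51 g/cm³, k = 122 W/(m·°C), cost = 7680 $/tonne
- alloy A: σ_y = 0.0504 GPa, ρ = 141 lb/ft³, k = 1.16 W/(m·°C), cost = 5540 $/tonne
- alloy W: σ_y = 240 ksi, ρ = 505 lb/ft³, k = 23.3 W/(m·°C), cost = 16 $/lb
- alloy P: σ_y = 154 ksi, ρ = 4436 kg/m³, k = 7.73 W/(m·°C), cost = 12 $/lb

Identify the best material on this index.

alloy P

Screen on constraints: k ≥ 4.45 W/(m·K); cost ≤ 31 $/kg. Survivors: alloy G, alloy P.
After converting to SI:
  alloy G: σ_y = 175.0 MPa, ρ = 8510 kg/m³
  alloy P: σ_y = 1062 MPa, ρ = 4436 kg/m³
  alloy P: M = 239 kN·m/kg
  alloy G: M = 20.6 kN·m/kg
Alloy P has the largest M.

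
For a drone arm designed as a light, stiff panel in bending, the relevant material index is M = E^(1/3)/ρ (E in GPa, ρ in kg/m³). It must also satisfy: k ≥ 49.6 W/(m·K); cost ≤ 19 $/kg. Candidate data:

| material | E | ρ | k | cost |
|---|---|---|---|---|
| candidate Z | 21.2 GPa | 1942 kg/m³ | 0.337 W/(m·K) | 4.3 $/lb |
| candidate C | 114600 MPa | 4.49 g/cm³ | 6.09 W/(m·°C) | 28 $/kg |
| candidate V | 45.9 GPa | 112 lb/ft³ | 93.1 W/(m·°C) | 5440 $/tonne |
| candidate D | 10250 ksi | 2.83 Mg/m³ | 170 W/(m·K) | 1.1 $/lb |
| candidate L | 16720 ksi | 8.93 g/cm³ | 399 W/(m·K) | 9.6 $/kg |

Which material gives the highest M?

candidate V

Screen on constraints: k ≥ 49.6 W/(m·K); cost ≤ 19 $/kg. Survivors: candidate V, candidate D, candidate L.
Putting every candidate on a common basis:
  candidate V: E = 45.90 GPa, ρ = 1794 kg/m³
  candidate D: E = 70.67 GPa, ρ = 2830 kg/m³
  candidate L: E = 115.3 GPa, ρ = 8930 kg/m³
  candidate V: M = 2.00×10⁻³
  candidate D: M = 1.46×10⁻³
  candidate L: M = 0.545×10⁻³
Highest index: candidate V.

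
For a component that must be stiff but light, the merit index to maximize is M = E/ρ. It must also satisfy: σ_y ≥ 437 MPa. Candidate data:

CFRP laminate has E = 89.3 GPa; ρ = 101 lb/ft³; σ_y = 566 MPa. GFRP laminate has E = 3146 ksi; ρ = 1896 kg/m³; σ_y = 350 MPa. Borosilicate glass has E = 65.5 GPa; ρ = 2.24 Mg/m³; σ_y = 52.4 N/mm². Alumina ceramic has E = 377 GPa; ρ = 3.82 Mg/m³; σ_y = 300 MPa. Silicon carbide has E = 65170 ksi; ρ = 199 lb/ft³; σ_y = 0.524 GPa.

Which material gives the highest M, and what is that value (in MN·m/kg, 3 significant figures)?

silicon carbide, M = 141 MN·m/kg

Screen on constraints: σ_y ≥ 437 MPa. Survivors: CFRP laminate, silicon carbide.
Putting every candidate on a common basis:
  CFRP laminate: E = 89.30 GPa, ρ = 1618 kg/m³
  silicon carbide: E = 449.3 GPa, ρ = 3188 kg/m³
  silicon carbide: M = 141 MN·m/kg
  CFRP laminate: M = 55.2 MN·m/kg
Silicon carbide has the largest M.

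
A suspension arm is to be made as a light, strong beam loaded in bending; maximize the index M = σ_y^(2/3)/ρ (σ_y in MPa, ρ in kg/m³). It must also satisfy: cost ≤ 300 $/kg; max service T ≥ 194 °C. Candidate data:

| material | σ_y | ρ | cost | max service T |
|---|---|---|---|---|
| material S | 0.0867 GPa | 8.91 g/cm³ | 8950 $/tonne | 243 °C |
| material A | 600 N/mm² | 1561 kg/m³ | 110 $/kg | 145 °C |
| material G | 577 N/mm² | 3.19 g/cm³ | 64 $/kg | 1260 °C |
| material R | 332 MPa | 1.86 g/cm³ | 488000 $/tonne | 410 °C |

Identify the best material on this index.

Screen on constraints: cost ≤ 300 $/kg; max service T ≥ 194 °C. Survivors: material S, material G.
Convert each candidate to consistent units, then evaluate M:
  material S: σ_y = 86.70 MPa, ρ = 8910 kg/m³
  material G: σ_y = 577.0 MPa, ρ = 3190 kg/m³
  material G: M = 21.7×10⁻³
  material S: M = 2.20×10⁻³
Highest index: material G.

material G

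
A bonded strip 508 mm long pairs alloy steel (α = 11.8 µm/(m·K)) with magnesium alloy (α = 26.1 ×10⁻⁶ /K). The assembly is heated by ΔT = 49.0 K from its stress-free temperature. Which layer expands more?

magnesium alloy

α(alloy steel) = 11.8×10⁻⁶/K vs α(magnesium alloy) = 26.1×10⁻⁶/K.
Higher α expands more for the same ΔT: magnesium alloy.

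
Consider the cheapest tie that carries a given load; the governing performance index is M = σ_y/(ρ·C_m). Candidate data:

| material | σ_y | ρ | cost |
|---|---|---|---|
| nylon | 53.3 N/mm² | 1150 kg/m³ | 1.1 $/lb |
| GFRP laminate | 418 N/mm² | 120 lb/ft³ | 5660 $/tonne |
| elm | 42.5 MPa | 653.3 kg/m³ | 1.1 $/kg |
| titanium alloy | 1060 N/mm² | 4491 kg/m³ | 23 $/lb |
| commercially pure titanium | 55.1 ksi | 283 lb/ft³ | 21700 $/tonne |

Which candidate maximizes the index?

elm

Normalizing units and computing the index:
  nylon: σ_y = 53.30 MPa, ρ = 1150 kg/m³, cost = 2.425 $/kg
  GFRP laminate: σ_y = 418.0 MPa, ρ = 1922 kg/m³, cost = 5.660 $/kg
  elm: σ_y = 42.50 MPa, ρ = 653.3 kg/m³, cost = 1.100 $/kg
  titanium alloy: σ_y = 1060 MPa, ρ = 4491 kg/m³, cost = 50.71 $/kg
  commercially pure titanium: σ_y = 379.9 MPa, ρ = 4533 kg/m³, cost = 21.70 $/kg
  elm: M = 59.1 kN·m per $
  GFRP laminate: M = 38.4 kN·m per $
  nylon: M = 19.1 kN·m per $
  titanium alloy: M = 4.65 kN·m per $
  commercially pure titanium: M = 3.86 kN·m per $
Elm ranks first.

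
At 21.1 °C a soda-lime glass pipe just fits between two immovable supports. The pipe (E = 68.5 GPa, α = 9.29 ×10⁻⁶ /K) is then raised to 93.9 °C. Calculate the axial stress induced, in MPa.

ΔT = 72.80 K. Constrained thermal stress σ = E·α·ΔT = 68.50×10³ MPa × 9.29×10⁻⁶ × 72.80 = 46.3 MPa (compressive).

46.3 MPa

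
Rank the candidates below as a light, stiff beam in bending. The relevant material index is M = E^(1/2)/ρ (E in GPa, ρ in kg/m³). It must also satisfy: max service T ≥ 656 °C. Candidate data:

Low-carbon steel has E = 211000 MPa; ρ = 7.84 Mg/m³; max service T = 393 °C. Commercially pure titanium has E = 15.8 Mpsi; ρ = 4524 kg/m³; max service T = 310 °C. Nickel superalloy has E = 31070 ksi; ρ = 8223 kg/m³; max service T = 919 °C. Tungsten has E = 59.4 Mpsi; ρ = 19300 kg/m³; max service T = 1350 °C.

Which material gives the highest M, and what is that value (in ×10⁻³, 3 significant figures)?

Screen on constraints: max service T ≥ 656 °C. Survivors: nickel superalloy, tungsten.
Putting every candidate on a common basis:
  nickel superalloy: E = 214.2 GPa, ρ = 8223 kg/m³
  tungsten: E = 409.5 GPa, ρ = 19300 kg/m³
  nickel superalloy: M = 1.78×10⁻³
  tungsten: M = 1.05×10⁻³
Nickel superalloy ranks first.

nickel superalloy, M = 1.78×10⁻³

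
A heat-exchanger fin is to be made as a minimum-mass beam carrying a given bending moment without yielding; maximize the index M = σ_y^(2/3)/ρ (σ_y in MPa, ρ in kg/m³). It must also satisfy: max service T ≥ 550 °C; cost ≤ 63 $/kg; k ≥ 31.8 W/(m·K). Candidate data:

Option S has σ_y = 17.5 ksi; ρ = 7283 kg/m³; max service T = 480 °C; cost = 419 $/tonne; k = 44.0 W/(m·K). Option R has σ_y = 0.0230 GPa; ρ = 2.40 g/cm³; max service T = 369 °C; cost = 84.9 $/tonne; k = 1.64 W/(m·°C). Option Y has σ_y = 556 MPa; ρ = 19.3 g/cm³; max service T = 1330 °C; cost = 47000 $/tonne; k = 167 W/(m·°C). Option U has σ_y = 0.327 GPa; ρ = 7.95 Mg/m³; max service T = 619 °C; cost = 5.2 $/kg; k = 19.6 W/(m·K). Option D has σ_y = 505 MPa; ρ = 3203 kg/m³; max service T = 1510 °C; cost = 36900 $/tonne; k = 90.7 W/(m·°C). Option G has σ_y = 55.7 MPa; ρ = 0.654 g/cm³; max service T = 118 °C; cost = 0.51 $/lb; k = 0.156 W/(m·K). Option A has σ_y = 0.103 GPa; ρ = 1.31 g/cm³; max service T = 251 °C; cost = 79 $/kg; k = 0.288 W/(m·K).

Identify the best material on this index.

Screen on constraints: max service T ≥ 550 °C; cost ≤ 63 $/kg; k ≥ 31.8 W/(m·K). Survivors: option Y, option D.
Normalizing units and computing the index:
  option Y: σ_y = 556.0 MPa, ρ = 19300 kg/m³
  option D: σ_y = 505.0 MPa, ρ = 3203 kg/m³
  option D: M = 19.8×10⁻³
  option Y: M = 3.50×10⁻³
The maximum is for option D.

option D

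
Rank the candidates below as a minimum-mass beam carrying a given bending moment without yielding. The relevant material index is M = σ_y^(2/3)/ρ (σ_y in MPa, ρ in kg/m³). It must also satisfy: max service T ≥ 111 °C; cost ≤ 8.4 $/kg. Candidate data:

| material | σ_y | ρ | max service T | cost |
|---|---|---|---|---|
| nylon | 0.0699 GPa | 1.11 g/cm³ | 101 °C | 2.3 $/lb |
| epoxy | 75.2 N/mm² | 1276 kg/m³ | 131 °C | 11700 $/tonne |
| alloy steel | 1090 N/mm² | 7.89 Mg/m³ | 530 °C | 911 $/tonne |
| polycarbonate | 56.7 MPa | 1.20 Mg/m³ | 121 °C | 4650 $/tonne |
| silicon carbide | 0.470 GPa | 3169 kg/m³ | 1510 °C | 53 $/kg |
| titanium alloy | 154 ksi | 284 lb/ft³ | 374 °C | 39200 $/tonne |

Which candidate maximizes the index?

alloy steel

Screen on constraints: max service T ≥ 111 °C; cost ≤ 8.4 $/kg. Survivors: alloy steel, polycarbonate.
Convert each candidate to consistent units, then evaluate M:
  alloy steel: σ_y = 1090 MPa, ρ = 7890 kg/m³
  polycarbonate: σ_y = 56.70 MPa, ρ = 1200 kg/m³
  alloy steel: M = 13.4×10⁻³
  polycarbonate: M = 12.3×10⁻³
Alloy steel ranks first.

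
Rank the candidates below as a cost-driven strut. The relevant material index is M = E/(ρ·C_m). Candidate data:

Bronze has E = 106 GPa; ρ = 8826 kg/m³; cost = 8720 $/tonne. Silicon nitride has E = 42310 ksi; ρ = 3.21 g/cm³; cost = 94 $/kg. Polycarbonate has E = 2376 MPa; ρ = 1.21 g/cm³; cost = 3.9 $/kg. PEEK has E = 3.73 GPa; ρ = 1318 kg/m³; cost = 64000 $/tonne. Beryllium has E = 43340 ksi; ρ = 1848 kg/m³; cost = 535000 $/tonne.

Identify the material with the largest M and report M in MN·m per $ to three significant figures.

bronze, M = 1.38 MN·m per $

In SI units:
  bronze: E = 106.0 GPa, ρ = 8826 kg/m³, cost = 8.720 $/kg
  silicon nitride: E = 291.7 GPa, ρ = 3210 kg/m³, cost = 94.00 $/kg
  polycarbonate: E = 2.376 GPa, ρ = 1210 kg/m³, cost = 3.900 $/kg
  PEEK: E = 3.730 GPa, ρ = 1318 kg/m³, cost = 64.00 $/kg
  beryllium: E = 298.8 GPa, ρ = 1848 kg/m³, cost = 535.0 $/kg
  bronze: M = 1.38 MN·m per $
  silicon nitride: M = 0.967 MN·m per $
  polycarbonate: M = 0.503 MN·m per $
  beryllium: M = 0.302 MN·m per $
  PEEK: M = 0.0442 MN·m per $
Highest index: bronze.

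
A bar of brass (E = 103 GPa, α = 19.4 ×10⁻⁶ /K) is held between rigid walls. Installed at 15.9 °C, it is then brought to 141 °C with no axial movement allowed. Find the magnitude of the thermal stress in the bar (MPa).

250 MPa

ΔT = 125.1 K. Constrained thermal stress σ = E·α·ΔT = 103.0×10³ MPa × 19.4×10⁻⁶ × 125.1 = 250 MPa (compressive).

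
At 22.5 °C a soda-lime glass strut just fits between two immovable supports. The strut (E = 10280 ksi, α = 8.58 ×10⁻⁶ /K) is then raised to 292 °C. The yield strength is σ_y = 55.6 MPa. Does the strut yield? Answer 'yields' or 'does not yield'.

yields

E = 10280 ksi = 70.88 GPa.
ΔT = 269.5 K. Constrained thermal stress σ = E·α·ΔT = 70.88×10³ MPa × 8.58×10⁻⁶ × 269.5 = 164 MPa (compressive).
Compare to σ_y = 55.6 MPa: σ ≥ σ_y, so it yields.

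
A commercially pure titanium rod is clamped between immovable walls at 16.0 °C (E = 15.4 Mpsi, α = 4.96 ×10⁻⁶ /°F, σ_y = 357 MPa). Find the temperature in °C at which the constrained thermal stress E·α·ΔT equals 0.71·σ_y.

283 °C

E = 15.4 Mpsi = 106.2 GPa.
α = 4.96×10⁻⁶/°F × 9/5 = 8.93×10⁻⁶/K.
E·α·ΔT = 253.5 MPa ⇒ ΔT = 253.5 / (106.2×10³ × 8.93×10⁻⁶) = 267.4 K.
T = 16.0 + 267.4 = 283.4 °C.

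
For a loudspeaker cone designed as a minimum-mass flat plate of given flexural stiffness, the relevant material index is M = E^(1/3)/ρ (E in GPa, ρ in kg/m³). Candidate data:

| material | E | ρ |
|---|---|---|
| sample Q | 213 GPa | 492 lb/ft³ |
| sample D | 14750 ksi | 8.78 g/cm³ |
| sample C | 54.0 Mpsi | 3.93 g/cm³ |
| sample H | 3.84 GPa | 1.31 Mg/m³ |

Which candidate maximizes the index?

sample C

After converting to SI:
  sample Q: E = 213.0 GPa, ρ = 7881 kg/m³
  sample D: E = 101.7 GPa, ρ = 8780 kg/m³
  sample C: E = 372.3 GPa, ρ = 3930 kg/m³
  sample H: E = 3.840 GPa, ρ = 1310 kg/m³
  sample C: M = 1.83×10⁻³
  sample H: M = 1.20×10⁻³
  sample Q: M = 0.758×10⁻³
  sample D: M = 0.532×10⁻³
Highest index: sample C.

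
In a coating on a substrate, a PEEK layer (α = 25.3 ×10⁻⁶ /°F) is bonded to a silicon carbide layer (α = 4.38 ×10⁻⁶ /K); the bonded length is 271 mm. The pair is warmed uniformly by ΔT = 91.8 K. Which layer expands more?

PEEK

PEEK: α = 25.3×10⁻⁶/°F × 9/5 = 45.5×10⁻⁶/K.
α(PEEK) = 45.5×10⁻⁶/K vs α(silicon carbide) = 4.38×10⁻⁶/K.
Higher α expands more for the same ΔT: PEEK.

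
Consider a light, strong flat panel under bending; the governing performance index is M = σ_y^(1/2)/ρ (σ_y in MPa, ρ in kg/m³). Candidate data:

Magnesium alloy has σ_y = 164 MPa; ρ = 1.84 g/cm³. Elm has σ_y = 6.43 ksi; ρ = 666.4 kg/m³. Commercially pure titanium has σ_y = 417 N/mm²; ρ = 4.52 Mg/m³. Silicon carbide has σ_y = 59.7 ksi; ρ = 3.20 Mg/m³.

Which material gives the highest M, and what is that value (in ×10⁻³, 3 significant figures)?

elm, M = 9.99×10⁻³

Normalizing units and computing the index:
  magnesium alloy: σ_y = 164.0 MPa, ρ = 1840 kg/m³
  elm: σ_y = 44.33 MPa, ρ = 666.4 kg/m³
  commercially pure titanium: σ_y = 417.0 MPa, ρ = 4520 kg/m³
  silicon carbide: σ_y = 411.6 MPa, ρ = 3200 kg/m³
  elm: M = 9.99×10⁻³
  magnesium alloy: M = 6.96×10⁻³
  silicon carbide: M = 6.34×10⁻³
  commercially pure titanium: M = 4.52×10⁻³
Highest index: elm.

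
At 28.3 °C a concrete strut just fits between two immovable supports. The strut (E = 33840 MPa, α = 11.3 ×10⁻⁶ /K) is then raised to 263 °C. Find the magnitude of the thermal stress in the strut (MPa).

E = 33840 MPa = 33.84 GPa.
ΔT = 234.7 K. Constrained thermal stress σ = E·α·ΔT = 33.84×10³ MPa × 11.3×10⁻⁶ × 234.7 = 89.7 MPa (compressive).

89.7 MPa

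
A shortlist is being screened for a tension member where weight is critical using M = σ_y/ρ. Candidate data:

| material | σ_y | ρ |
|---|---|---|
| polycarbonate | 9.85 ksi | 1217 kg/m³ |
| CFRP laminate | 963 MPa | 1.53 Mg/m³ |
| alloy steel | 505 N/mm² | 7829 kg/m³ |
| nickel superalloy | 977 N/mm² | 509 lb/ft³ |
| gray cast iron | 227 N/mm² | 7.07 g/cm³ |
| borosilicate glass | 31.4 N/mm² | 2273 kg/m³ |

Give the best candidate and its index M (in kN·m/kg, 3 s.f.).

In SI units:
  polycarbonate: σ_y = 67.91 MPa, ρ = 1217 kg/m³
  CFRP laminate: σ_y = 963.0 MPa, ρ = 1530 kg/m³
  alloy steel: σ_y = 505.0 MPa, ρ = 7829 kg/m³
  nickel superalloy: σ_y = 977.0 MPa, ρ = 8153 kg/m³
  gray cast iron: σ_y = 227.0 MPa, ρ = 7070 kg/m³
  borosilicate glass: σ_y = 31.40 MPa, ρ = 2273 kg/m³
  CFRP laminate: M = 629 kN·m/kg
  nickel superalloy: M = 120 kN·m/kg
  alloy steel: M = 64.5 kN·m/kg
  polycarbonate: M = 55.8 kN·m/kg
  gray cast iron: M = 32.1 kN·m/kg
  borosilicate glass: M = 13.8 kN·m/kg
Highest index: CFRP laminate.

CFRP laminate, M = 629 kN·m/kg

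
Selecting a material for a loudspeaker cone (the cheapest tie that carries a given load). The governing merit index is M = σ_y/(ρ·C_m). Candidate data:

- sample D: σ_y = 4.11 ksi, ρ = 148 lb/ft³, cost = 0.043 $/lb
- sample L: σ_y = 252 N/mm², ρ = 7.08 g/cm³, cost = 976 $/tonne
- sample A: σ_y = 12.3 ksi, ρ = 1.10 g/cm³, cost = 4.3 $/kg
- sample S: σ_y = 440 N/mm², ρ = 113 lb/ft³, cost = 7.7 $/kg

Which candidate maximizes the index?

In SI units:
  sample D: σ_y = 28.34 MPa, ρ = 2371 kg/m³, cost = 0.09480 $/kg
  sample L: σ_y = 252.0 MPa, ρ = 7080 kg/m³, cost = 0.9760 $/kg
  sample A: σ_y = 84.81 MPa, ρ = 1100 kg/m³, cost = 4.300 $/kg
  sample S: σ_y = 440.0 MPa, ρ = 1810 kg/m³, cost = 7.700 $/kg
  sample D: M = 126 kN·m per $
  sample L: M = 36.5 kN·m per $
  sample S: M = 31.6 kN·m per $
  sample A: M = 17.9 kN·m per $
Highest index: sample D.

sample D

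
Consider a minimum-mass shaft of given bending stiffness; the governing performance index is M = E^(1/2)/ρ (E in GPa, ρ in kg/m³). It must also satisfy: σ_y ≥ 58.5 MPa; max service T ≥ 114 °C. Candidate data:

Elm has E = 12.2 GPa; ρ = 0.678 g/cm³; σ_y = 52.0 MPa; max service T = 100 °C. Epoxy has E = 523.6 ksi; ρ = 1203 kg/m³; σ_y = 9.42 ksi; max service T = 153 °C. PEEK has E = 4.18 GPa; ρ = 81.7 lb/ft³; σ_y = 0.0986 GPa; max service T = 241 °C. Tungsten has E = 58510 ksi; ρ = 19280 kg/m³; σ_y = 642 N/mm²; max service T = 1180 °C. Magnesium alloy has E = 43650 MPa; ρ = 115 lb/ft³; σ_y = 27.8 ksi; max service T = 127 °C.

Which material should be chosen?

magnesium alloy

Screen on constraints: σ_y ≥ 58.5 MPa; max service T ≥ 114 °C. Survivors: epoxy, PEEK, tungsten, magnesium alloy.
Putting every candidate on a common basis:
  epoxy: E = 3.610 GPa, ρ = 1203 kg/m³
  PEEK: E = 4.180 GPa, ρ = 1309 kg/m³
  tungsten: E = 403.4 GPa, ρ = 19280 kg/m³
  magnesium alloy: E = 43.65 GPa, ρ = 1842 kg/m³
  magnesium alloy: M = 3.59×10⁻³
  epoxy: M = 1.58×10⁻³
  PEEK: M = 1.56×10⁻³
  tungsten: M = 1.04×10⁻³
Highest index: magnesium alloy.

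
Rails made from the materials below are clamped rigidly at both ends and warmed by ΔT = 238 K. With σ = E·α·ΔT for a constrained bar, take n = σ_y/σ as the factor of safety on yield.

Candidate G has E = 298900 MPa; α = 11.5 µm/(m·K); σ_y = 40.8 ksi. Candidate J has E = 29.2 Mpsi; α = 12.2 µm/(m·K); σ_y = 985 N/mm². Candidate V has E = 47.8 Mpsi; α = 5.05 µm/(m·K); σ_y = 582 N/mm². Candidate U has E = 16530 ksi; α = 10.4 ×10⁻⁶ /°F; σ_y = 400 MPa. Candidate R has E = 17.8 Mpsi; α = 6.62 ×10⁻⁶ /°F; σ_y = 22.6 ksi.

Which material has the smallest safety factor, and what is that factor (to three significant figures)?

Per material, after unit conversion:
  candidate G: E = 298.9, α = 11.5, σ_y = 281.3 → σ = 818 MPa, n = 0.344
  candidate J: E = 201.3, α = 12.2, σ_y = 985.0 → σ = 585 MPa, n = 1.68
  candidate V: E = 329.6, α = 5.05, σ_y = 582.0 → σ = 396 MPa, n = 1.47
  candidate U: E = 114.0, α = 18.7, σ_y = 400.0 → σ = 508 MPa, n = 0.788
  candidate R: E = 122.7, α = 11.9, σ_y = 155.8 → σ = 348 MPa, n = 0.448
Candidate G has the lowest safety factor, n = 0.344.

candidate G, n = 0.344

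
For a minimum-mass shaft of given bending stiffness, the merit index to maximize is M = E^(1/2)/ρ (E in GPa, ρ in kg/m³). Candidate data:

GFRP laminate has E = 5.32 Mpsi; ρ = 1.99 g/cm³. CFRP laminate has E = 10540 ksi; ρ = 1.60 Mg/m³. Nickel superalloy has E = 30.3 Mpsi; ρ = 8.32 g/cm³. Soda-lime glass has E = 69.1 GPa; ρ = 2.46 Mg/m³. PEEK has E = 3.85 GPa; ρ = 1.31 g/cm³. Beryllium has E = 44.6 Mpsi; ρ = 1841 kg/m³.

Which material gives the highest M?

Normalizing units and computing the index:
  GFRP laminate: E = 36.68 GPa, ρ = 1990 kg/m³
  CFRP laminate: E = 72.67 GPa, ρ = 1600 kg/m³
  nickel superalloy: E = 208.9 GPa, ρ = 8320 kg/m³
  soda-lime glass: E = 69.10 GPa, ρ = 2460 kg/m³
  PEEK: E = 3.850 GPa, ρ = 1310 kg/m³
  beryllium: E = 307.5 GPa, ρ = 1841 kg/m³
  beryllium: M = 9.53×10⁻³
  CFRP laminate: M = 5.33×10⁻³
  soda-lime glass: M = 3.38×10⁻³
  GFRP laminate: M = 3.04×10⁻³
  nickel superalloy: M = 1.74×10⁻³
  PEEK: M = 1.50×10⁻³
Beryllium ranks first.

beryllium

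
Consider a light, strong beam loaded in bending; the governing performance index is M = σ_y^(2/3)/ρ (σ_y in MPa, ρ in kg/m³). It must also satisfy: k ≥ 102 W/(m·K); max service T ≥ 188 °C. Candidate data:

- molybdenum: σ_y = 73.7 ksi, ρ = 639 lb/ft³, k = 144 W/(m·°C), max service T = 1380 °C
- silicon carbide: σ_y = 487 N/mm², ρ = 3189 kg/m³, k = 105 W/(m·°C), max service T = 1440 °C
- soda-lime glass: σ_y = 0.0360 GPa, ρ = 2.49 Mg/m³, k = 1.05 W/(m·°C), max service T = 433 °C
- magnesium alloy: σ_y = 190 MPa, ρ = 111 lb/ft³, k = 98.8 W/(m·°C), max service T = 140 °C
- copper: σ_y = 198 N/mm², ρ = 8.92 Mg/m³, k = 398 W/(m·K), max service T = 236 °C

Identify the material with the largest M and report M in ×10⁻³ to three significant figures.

Screen on constraints: k ≥ 102 W/(m·K); max service T ≥ 188 °C. Survivors: molybdenum, silicon carbide, copper.
In SI units:
  molybdenum: σ_y = 508.1 MPa, ρ = 10240 kg/m³
  silicon carbide: σ_y = 487.0 MPa, ρ = 3189 kg/m³
  copper: σ_y = 198.0 MPa, ρ = 8920 kg/m³
  silicon carbide: M = 19.4×10⁻³
  molybdenum: M = 6.22×10⁻³
  copper: M = 3.81×10⁻³
The maximum is for silicon carbide.

silicon carbide, M = 19.4×10⁻³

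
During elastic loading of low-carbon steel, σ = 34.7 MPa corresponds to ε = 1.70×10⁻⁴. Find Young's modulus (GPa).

204 GPa

E = σ/ε = 34.7 MPa / 1.70×10⁻⁴ = 204100 MPa = 204 GPa.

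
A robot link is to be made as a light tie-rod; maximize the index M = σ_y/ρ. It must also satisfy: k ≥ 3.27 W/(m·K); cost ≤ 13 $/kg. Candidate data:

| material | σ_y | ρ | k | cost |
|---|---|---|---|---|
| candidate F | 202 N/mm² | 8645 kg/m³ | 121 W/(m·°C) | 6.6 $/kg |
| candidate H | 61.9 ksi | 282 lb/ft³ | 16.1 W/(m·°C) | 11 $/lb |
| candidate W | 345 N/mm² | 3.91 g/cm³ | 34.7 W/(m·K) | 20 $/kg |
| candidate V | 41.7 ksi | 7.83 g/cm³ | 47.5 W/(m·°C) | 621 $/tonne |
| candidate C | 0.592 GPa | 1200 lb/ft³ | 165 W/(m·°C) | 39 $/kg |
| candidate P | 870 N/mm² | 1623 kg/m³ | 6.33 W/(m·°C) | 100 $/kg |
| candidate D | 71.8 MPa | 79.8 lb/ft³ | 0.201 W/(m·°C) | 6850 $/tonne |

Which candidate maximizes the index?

Screen on constraints: k ≥ 3.27 W/(m·K); cost ≤ 13 $/kg. Survivors: candidate F, candidate V.
Putting every candidate on a common basis:
  candidate F: σ_y = 202.0 MPa, ρ = 8645 kg/m³
  candidate V: σ_y = 287.5 MPa, ρ = 7830 kg/m³
  candidate V: M = 36.7 kN·m/kg
  candidate F: M = 23.4 kN·m/kg
The maximum is for candidate V.

candidate V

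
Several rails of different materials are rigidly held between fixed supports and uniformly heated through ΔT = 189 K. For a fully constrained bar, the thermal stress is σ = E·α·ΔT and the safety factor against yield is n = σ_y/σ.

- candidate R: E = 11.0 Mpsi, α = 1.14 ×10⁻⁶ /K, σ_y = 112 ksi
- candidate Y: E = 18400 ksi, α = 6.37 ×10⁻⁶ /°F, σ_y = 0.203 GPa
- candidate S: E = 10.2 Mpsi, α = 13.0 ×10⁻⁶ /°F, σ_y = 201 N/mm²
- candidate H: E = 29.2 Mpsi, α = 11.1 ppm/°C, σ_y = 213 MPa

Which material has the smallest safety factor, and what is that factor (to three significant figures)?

With everything in SI (GPa, ×10⁻⁶/K, MPa):
  candidate R: E = 75.84, α = 1.14, σ_y = 772.2 → σ = 16.3 MPa, n = 47.3
  candidate Y: E = 126.9, α = 11.5, σ_y = 203.0 → σ = 275 MPa, n = 0.738
  candidate S: E = 70.33, α = 23.4, σ_y = 201.0 → σ = 311 MPa, n = 0.646
  candidate H: E = 201.3, α = 11.1, σ_y = 213.0 → σ = 422 MPa, n = 0.504
Smallest n: candidate H with n = 0.504.

candidate H, n = 0.504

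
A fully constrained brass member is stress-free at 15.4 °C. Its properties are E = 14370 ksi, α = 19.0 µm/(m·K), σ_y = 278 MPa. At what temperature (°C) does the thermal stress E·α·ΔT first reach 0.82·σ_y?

136 °C

E = 14370 ksi = 99.08 GPa.
E·α·ΔT = 228.0 MPa ⇒ ΔT = 228.0 / (99.08×10³ × 19.0×10⁻⁶) = 121.1 K.
T = 15.4 + 121.1 = 136.5 °C.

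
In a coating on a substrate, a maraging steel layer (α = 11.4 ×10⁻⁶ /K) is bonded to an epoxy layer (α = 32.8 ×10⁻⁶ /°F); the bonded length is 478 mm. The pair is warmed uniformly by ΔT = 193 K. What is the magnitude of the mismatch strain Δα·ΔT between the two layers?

9.19×10⁻³

epoxy: α = 32.8×10⁻⁶/°F × 9/5 = 59.0×10⁻⁶/K.
Δα = |11.4 − 59.0|×10⁻⁶/K = 47.6×10⁻⁶/K.
Mismatch strain = Δα·ΔT = 47.6×10⁻⁶ × 193.0 = 9.19×10⁻³.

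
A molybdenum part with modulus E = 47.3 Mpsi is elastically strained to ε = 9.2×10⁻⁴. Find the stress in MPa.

300 MPa

E = 47.3 Mpsi = 326.1 GPa.
σ = E·ε = 326100 MPa × 9.2×10⁻⁴ = 300 MPa.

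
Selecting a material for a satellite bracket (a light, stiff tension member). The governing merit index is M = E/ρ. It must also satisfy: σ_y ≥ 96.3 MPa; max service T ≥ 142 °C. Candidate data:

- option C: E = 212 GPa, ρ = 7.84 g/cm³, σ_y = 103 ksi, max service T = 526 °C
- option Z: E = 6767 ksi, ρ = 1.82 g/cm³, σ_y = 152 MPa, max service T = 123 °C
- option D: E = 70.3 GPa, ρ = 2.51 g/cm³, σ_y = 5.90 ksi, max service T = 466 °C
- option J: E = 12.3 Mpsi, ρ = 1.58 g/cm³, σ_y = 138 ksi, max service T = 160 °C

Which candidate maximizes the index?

Screen on constraints: σ_y ≥ 96.3 MPa; max service T ≥ 142 °C. Survivors: option C, option J.
Putting every candidate on a common basis:
  option C: E = 212.0 GPa, ρ = 7840 kg/m³
  option J: E = 84.81 GPa, ρ = 1580 kg/m³
  option J: M = 53.7 MN·m/kg
  option C: M = 27.0 MN·m/kg
Option J has the largest M.

option J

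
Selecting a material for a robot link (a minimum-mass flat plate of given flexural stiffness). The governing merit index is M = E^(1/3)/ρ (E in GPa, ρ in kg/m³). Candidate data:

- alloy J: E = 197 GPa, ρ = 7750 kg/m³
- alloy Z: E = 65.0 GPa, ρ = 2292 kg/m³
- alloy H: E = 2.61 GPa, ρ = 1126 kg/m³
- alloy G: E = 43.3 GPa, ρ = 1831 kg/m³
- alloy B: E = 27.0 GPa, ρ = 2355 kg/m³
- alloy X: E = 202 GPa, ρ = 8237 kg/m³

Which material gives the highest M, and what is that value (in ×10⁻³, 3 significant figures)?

alloy G, M = 1.92×10⁻³

Per-candidate index values:
  alloy G: M = 1.92×10⁻³
  alloy Z: M = 1.75×10⁻³
  alloy B: M = 1.27×10⁻³
  alloy H: M = 1.22×10⁻³
  alloy J: M = 0.751×10⁻³
  alloy X: M = 0.712×10⁻³
Highest index: alloy G.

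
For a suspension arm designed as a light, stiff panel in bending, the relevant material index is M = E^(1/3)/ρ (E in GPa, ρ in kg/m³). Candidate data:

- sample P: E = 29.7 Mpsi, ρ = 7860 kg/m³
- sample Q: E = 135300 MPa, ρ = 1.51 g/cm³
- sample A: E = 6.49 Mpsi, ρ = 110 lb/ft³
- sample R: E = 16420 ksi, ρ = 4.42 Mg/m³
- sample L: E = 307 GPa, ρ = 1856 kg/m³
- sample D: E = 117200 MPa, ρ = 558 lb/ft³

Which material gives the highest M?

In SI units:
  sample P: E = 204.8 GPa, ρ = 7860 kg/m³
  sample Q: E = 135.3 GPa, ρ = 1510 kg/m³
  sample A: E = 44.75 GPa, ρ = 1762 kg/m³
  sample R: E = 113.2 GPa, ρ = 4420 kg/m³
  sample L: E = 307.0 GPa, ρ = 1856 kg/m³
  sample D: E = 117.2 GPa, ρ = 8938 kg/m³
  sample L: M = 3.63×10⁻³
  sample Q: M = 3.40×10⁻³
  sample A: M = 2.01×10⁻³
  sample R: M = 1.09×10⁻³
  sample P: M = 0.750×10⁻³
  sample D: M = 0.548×10⁻³
Sample L has the largest M.

sample L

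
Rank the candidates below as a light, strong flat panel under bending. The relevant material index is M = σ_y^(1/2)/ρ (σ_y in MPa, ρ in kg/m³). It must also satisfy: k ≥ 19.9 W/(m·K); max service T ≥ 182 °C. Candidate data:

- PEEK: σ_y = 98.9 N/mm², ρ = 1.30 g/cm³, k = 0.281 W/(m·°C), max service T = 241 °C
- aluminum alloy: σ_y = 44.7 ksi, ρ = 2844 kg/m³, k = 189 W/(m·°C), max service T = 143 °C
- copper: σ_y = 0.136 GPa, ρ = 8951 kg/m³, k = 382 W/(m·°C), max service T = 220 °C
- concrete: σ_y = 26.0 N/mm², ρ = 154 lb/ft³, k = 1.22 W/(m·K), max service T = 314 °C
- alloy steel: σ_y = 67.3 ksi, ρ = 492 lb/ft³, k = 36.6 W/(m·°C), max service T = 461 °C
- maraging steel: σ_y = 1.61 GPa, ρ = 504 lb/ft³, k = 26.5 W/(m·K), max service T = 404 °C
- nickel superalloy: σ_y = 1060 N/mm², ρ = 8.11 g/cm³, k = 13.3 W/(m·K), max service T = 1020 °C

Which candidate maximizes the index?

maraging steel

Screen on constraints: k ≥ 19.9 W/(m·K); max service T ≥ 182 °C. Survivors: copper, alloy steel, maraging steel.
After converting to SI:
  copper: σ_y = 136.0 MPa, ρ = 8951 kg/m³
  alloy steel: σ_y = 464.0 MPa, ρ = 7881 kg/m³
  maraging steel: σ_y = 1610 MPa, ρ = 8073 kg/m³
  maraging steel: M = 4.97×10⁻³
  alloy steel: M = 2.73×10⁻³
  copper: M = 1.30×10⁻³
Highest index: maraging steel.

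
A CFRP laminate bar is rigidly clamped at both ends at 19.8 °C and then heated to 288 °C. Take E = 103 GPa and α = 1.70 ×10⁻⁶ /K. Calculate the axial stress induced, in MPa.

ΔT = 268.2 K. Constrained thermal stress σ = E·α·ΔT = 103.0×10³ MPa × 1.70×10⁻⁶ × 268.2 = 47.0 MPa (compressive).

47.0 MPa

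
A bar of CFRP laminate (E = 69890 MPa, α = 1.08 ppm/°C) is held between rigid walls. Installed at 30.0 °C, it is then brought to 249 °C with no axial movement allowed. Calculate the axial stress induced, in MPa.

16.5 MPa

E = 69890 MPa = 69.89 GPa.
ΔT = 219.0 K. Constrained thermal stress σ = E·α·ΔT = 69.89×10³ MPa × 1.08×10⁻⁶ × 219.0 = 16.5 MPa (compressive).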